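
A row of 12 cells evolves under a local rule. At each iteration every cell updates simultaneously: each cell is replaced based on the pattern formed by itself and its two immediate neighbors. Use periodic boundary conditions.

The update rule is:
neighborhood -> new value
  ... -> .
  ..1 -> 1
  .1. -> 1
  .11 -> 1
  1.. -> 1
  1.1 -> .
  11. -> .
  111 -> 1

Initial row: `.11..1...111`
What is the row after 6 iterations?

11..11.111.1

.1.1111.111.
11.111..11.1
1..11.111..1
.111..11.111
.11.111..11.
11..11.111.1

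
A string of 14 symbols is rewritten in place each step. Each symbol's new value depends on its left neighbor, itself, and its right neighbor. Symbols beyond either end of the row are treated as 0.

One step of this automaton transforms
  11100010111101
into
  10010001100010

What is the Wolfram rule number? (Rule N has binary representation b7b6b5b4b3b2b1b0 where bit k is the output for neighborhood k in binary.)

56

position 1: 111 → 0  (bit 7 = 0)
position 2: 110 → 0  (bit 6 = 0)
position 7: 101 → 1  (bit 5 = 1)
position 3: 100 → 1  (bit 4 = 1)
position 0: 011 → 1  (bit 3 = 1)
position 6: 010 → 0  (bit 2 = 0)
position 5: 001 → 0  (bit 1 = 0)
position 4: 000 → 0  (bit 0 = 0)
bits b7..b0 = 00111000 = 56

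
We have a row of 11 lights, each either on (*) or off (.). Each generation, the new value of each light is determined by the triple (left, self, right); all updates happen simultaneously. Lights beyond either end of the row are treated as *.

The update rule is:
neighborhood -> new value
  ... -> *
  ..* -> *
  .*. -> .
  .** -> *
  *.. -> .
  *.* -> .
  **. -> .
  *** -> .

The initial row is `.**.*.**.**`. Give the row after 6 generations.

.***...**..

generation 1: .*....*..*.
generation 2: ...***..*..
generation 3: .***...*..*
generation 4: .*...**..**
generation 5: ...***..**.
generation 6: .***...**..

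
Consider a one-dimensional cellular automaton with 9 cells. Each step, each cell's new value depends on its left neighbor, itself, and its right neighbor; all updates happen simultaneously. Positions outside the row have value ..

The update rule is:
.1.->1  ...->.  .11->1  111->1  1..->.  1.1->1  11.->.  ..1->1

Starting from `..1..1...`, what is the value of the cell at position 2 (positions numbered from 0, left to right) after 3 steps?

.11.11...
11.11....
1.11.....
position 2 holds 1

1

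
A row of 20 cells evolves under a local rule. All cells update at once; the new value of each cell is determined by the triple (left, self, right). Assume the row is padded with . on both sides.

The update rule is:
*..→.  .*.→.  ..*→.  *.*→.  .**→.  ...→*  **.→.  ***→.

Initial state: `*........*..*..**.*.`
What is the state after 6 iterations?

*........***********

..******............
*........***********
..******............  (repeats iteration 1; period 2)
iteration 6: *........***********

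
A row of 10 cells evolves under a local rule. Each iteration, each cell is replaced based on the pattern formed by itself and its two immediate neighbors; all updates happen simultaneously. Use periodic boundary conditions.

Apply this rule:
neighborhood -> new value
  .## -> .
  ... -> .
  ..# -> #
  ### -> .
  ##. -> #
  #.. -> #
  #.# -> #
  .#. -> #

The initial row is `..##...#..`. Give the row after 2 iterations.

###.##..##

.#.##.###.
###.##..##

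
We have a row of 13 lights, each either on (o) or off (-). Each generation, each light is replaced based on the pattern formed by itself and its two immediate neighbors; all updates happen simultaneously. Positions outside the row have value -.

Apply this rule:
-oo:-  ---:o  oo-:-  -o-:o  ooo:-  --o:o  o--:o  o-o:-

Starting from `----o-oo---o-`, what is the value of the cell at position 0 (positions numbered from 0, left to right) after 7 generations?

ooooo---ooooo
-----ooo-----
ooooo---ooooo  (repeats generation 1; period 2)
generation 7: ooooo---ooooo
position 0 holds o

o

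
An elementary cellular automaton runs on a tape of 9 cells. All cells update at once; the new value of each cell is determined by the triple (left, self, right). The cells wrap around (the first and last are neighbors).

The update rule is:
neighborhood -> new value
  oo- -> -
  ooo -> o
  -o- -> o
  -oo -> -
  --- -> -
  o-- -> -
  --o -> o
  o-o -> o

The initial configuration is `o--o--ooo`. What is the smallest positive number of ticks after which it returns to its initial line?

36

--oo-o-oo
-o--ooo--
oo-o-o---
--oooo--o
-o-oo--oo
ooo---o--
-o---oo-o
oo--o--oo
o--oo-o-o
--o--ooo-
-oo-o-o--
o--oooo--
o-o-oo--o
-ooo---o-
o-o---oo-
ooo--o--o
oo--oo-o-
---o--ooo
--oo-o-o-
-o--oooo-
oo-o-oo--
--ooo---o
-o-o---oo
oooo--o--
-oo--oo-o
o---o--oo
---oo-o-o
--o--oooo
-oo-o-oo-
o--ooo---
o-o-o---o
-oooo--o-
o-oo--oo-
oo---o--o
o---oo-o-
o--o--ooo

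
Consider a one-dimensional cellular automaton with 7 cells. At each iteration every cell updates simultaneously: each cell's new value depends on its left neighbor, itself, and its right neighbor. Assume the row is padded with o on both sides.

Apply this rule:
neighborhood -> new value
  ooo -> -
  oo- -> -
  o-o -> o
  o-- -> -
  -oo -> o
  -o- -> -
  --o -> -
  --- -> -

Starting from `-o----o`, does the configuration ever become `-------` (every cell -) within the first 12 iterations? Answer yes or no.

o-----o
------o
------o  (fixed point — unchanged through iteration 12)
iteration 12 is ------o, still not uniform -

no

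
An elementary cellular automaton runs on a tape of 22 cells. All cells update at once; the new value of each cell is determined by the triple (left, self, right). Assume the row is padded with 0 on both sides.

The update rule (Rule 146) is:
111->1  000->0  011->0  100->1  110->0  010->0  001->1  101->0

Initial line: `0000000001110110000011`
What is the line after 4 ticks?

0000010000000010000010

0000000010100001000100
0000000100010010101010
0000001010101100000001
0000010000000010000010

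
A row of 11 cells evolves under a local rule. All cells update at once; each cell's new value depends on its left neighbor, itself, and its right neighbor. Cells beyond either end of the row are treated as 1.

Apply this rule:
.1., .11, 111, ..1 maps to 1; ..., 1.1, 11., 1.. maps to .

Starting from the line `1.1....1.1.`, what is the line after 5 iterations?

.1.1..11..1

..1...11.1.
.11..11..1.
.1..11..11.
.1.11..11..
.1.1..11..1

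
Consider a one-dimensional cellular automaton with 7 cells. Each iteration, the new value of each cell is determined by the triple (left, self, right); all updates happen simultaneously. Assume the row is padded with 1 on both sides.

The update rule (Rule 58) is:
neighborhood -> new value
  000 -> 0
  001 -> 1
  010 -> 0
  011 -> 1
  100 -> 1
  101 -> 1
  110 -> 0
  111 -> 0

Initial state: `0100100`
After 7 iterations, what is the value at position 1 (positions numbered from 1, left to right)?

1011011
0110110
1101101
0011011
1110110
0001101
1011011
position 1 holds 1

1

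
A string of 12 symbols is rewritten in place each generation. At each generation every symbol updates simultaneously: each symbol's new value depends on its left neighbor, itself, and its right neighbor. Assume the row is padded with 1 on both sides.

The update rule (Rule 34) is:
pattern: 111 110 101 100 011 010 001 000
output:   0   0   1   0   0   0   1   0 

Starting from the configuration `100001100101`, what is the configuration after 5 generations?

100010101010

000010001010
000100010101
001000101010
010001010101
100010101010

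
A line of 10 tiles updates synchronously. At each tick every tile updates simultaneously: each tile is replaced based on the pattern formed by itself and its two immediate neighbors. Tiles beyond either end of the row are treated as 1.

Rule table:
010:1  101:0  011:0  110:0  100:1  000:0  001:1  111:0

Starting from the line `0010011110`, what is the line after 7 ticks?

0110100101

tick 1: 1111100000
tick 2: 0000010001
tick 3: 1000111010
tick 4: 0101000010
tick 5: 0101100110
tick 6: 0100011000
tick 7: 0110100101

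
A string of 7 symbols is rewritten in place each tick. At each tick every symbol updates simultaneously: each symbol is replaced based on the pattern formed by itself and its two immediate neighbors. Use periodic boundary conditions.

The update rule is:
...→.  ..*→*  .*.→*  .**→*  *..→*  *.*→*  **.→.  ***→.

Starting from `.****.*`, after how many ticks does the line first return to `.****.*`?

**...**
..*.**.
.****.*

3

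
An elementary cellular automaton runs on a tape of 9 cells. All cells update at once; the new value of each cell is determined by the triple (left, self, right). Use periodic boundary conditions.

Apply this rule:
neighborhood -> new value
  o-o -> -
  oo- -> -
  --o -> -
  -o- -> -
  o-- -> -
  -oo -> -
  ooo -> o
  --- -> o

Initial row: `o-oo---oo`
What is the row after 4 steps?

step 1: -----o--o
step 2: -ooo-----
step 3: --o--oooo
step 4: ------oo-

------oo-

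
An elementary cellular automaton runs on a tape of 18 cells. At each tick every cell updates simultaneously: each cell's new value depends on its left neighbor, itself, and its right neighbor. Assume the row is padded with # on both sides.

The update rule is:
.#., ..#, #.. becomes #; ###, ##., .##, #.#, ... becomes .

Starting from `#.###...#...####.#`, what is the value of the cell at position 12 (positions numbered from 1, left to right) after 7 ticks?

.....#.###.#......
#...##.....##....#
.#.#..#...#..#..#.
.#.#####.########.
.#................
.##..............#
...#............#.
position 12 holds .

.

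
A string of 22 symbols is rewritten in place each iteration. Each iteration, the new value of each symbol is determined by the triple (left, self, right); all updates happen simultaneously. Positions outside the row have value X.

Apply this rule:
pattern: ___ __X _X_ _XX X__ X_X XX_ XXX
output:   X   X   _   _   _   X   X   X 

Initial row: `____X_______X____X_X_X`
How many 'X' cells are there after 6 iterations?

17

_XXX__XXXXXX__XXX_X_X_
X_XX_X_XXXXX_X_XXX_X_X
XX_XX_X_XXXXX_X_XXX_X_
XXX_XX_X_XXXXX_X_XXX_X
XXXX_XX_X_XXXXX_X_XXX_
XXXXX_XX_X_XXXXX_X_XXX
count of X: 17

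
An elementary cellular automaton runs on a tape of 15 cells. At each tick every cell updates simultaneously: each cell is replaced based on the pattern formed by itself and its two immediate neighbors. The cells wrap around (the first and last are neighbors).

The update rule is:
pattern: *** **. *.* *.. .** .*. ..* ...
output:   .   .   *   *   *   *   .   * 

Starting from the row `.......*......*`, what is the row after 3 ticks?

******.******.*
......**.....**
*****.*.****.*.

*****.*.****.*.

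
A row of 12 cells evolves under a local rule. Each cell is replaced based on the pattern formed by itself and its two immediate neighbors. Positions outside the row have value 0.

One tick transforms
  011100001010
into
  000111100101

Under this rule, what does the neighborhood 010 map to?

0

At position 8 the neighborhood is 010; the next row has 0 there.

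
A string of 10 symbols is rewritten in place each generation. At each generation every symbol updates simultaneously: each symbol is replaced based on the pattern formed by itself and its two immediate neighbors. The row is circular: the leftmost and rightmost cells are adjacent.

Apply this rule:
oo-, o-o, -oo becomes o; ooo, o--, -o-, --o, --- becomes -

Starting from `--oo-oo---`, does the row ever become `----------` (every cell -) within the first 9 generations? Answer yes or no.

--ooooo---
--o---o---
----------
all cells are - at generation 3

yes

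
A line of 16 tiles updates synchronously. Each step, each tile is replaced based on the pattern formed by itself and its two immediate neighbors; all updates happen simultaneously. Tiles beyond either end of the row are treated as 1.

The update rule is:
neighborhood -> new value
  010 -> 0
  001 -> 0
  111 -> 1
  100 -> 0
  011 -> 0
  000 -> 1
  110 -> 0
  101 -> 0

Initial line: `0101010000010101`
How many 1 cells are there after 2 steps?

10

0000000111000000
0111110010011110
count of 1: 10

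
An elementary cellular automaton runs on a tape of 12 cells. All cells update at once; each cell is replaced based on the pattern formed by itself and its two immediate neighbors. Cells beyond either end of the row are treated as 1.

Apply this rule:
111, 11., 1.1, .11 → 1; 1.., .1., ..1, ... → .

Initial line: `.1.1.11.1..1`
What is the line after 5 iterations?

11111111...1

1.1.1111...1
11.11111...1
11111111...1
11111111...1  (fixed point — unchanged through iteration 5)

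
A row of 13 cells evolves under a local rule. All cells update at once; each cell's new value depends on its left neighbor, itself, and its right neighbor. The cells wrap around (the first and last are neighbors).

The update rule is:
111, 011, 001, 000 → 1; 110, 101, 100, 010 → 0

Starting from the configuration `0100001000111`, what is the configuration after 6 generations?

0001110011110
1111100111100
1111001111001
1110011110011
1100111100111
1001111001111

1001111001111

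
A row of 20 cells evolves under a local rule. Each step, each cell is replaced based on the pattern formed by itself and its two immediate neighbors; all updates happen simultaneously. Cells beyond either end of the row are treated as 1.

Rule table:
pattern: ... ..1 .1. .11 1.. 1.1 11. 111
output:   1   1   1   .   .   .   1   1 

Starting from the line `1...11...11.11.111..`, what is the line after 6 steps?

step 1: 1.11.1.11.1..1..11.1
step 2: 1..1.1..1.1.11.1.1..
step 3: 1.11.1.11.1..1.1.1.1
step 4: 1..1.1..1.1.11.1.1..  (repeats step 2; period 2)
step 6: 1..1.1..1.1.11.1.1..

1..1.1..1.1.11.1.1..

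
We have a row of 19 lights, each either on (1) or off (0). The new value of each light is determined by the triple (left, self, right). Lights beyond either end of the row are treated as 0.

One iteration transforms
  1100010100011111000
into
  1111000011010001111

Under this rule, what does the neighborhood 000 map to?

1

At position 3 the neighborhood is 000; the next row has 1 there.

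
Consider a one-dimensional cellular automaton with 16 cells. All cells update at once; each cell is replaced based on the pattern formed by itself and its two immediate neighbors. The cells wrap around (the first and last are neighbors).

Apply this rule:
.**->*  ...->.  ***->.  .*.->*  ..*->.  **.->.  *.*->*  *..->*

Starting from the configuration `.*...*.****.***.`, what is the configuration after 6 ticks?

.**..***...**..*
**.*.*..*..*.*.*
..*****.**.*****
*.*....**.**....
****...*.**.*...
*...*..***.***..

*...*..***.***..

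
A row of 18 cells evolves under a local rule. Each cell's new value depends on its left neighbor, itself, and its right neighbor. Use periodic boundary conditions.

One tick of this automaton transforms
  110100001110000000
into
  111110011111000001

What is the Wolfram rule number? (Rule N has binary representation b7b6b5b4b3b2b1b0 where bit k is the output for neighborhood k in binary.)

position 9: 111 → 1  (bit 7 = 1)
position 1: 110 → 1  (bit 6 = 1)
position 2: 101 → 1  (bit 5 = 1)
position 4: 100 → 1  (bit 4 = 1)
position 0: 011 → 1  (bit 3 = 1)
position 3: 010 → 1  (bit 2 = 1)
position 7: 001 → 1  (bit 1 = 1)
position 5: 000 → 0  (bit 0 = 0)
bits b7..b0 = 11111110 = 254

254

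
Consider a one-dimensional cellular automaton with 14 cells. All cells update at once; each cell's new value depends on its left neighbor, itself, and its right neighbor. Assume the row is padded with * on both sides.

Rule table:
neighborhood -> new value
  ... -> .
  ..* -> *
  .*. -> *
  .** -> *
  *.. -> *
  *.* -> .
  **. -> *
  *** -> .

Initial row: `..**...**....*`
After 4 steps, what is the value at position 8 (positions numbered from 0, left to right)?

.

*****.****..**
....*.*..****.
*..**.****..*.
*****.*..****.
position 8 holds .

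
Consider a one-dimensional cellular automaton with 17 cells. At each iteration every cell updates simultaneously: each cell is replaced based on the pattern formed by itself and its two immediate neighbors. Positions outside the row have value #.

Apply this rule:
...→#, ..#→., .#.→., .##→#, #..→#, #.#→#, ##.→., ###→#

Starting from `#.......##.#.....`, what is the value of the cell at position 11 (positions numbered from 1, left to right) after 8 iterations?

iteration 1: .######.#.#.####.
iteration 2: ######.#.#.####.#
iteration 3: #####.#.#.####.##
iteration 4: ####.#.#.####.###
iteration 5: ###.#.#.####.####
iteration 6: ##.#.#.####.#####
iteration 7: #.#.#.####.######
iteration 8: .#.#.####.#######
position 11 holds #

#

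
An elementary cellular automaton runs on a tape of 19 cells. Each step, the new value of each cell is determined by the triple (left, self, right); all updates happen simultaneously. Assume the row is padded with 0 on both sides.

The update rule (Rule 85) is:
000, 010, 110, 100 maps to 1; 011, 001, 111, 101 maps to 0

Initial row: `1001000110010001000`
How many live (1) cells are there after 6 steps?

step 1: 1101110011011101111
step 2: 0100011001000100001
step 3: 0111001101110111101
step 4: 0001100100010000101
step 5: 1100110111011110101
step 6: 0110010001000010101
count of 1: 7

7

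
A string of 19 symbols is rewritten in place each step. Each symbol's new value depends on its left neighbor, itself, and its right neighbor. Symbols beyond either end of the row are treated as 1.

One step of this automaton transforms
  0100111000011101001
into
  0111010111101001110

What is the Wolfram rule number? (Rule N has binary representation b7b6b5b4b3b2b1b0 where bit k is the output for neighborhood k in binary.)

151

position 5: 111 → 1  (bit 7 = 1)
position 6: 110 → 0  (bit 6 = 0)
position 0: 101 → 0  (bit 5 = 0)
position 2: 100 → 1  (bit 4 = 1)
position 4: 011 → 0  (bit 3 = 0)
position 1: 010 → 1  (bit 2 = 1)
position 3: 001 → 1  (bit 1 = 1)
position 8: 000 → 1  (bit 0 = 1)
bits b7..b0 = 10010111 = 151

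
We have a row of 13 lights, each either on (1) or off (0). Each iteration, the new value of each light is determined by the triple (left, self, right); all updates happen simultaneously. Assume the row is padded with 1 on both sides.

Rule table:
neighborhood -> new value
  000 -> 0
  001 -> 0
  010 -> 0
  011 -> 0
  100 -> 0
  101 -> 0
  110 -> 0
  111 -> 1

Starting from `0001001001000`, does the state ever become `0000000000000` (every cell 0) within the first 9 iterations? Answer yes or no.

0000000000000
all cells are 0 at iteration 1

yes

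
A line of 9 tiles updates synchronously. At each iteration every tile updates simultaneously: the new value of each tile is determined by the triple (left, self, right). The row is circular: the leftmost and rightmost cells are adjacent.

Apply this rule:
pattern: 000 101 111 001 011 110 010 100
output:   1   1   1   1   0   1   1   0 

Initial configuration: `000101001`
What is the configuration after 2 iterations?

101111101

011111011
101111101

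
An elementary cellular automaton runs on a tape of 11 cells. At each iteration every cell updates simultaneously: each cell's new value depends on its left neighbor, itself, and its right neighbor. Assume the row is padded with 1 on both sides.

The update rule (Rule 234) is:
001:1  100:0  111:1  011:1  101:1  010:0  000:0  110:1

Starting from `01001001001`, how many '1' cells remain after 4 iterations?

10010010011
10100100111
11001001111
11010011111
count of 1: 8

8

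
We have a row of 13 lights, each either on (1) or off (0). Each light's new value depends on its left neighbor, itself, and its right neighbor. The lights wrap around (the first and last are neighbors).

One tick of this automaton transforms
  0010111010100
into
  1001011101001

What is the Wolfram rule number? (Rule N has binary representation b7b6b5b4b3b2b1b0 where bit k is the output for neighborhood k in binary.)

position 5: 111 → 1  (bit 7 = 1)
position 6: 110 → 1  (bit 6 = 1)
position 3: 101 → 1  (bit 5 = 1)
position 11: 100 → 0  (bit 4 = 0)
position 4: 011 → 0  (bit 3 = 0)
position 2: 010 → 0  (bit 2 = 0)
position 1: 001 → 0  (bit 1 = 0)
position 0: 000 → 1  (bit 0 = 1)
bits b7..b0 = 11100001 = 225

225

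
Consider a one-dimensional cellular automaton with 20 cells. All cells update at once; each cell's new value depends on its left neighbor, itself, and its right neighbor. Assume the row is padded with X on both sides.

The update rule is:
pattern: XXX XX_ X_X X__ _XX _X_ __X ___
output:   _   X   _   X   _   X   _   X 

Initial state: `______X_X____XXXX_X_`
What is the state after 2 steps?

____X_X____XXXX_X_X_

step 1: XXXXX_X_XXXX____X_X_
step 2: ____X_X____XXXX_X_X_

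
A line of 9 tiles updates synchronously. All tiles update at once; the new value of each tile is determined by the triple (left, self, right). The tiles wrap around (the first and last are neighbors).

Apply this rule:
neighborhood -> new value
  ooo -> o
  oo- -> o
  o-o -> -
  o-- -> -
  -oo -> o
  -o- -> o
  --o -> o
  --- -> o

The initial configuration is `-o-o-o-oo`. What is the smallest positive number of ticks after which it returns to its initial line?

1

-o-o-o-oo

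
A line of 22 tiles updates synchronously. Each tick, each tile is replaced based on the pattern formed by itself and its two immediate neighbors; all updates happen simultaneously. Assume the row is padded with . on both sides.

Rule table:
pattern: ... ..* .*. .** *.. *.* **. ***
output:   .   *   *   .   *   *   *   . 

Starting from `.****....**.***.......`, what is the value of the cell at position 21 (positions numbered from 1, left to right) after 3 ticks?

.

tick 1: *...**..*.**..**......
tick 2: **.*.*****.***.**.....
tick 3: .****....**..**.**....
position 21 holds .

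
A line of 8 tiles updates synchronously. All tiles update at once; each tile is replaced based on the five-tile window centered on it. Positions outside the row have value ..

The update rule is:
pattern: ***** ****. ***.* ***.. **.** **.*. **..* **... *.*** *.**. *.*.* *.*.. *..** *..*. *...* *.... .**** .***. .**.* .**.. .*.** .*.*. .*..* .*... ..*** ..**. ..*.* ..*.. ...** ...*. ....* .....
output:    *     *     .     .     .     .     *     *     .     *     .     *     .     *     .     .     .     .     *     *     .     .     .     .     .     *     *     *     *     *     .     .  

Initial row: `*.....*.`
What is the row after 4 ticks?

*....**.
*...****
*..*..*.
*.**.**.

*.**.**.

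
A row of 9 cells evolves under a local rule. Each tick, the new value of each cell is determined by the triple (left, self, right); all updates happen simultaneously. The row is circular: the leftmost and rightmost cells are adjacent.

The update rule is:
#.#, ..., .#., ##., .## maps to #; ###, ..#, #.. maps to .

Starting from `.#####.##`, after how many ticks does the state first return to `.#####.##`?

3

##...####
.#.#.#...
.#####.##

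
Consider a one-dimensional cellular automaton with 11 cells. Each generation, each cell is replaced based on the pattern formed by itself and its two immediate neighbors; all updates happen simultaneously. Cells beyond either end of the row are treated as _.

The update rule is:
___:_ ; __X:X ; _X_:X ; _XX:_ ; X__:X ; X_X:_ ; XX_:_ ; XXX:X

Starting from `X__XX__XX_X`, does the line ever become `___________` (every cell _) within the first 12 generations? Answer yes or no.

yes

generation 1: XXX__XX___X
generation 2: _X_XX__X_XX
generation 3: XX___XXX___
generation 4: __X_X_X_X__
generation 5: _XX_X_X_XX_
generation 6: X___X_X___X
generation 7: XX_XX_XX_XX
generation 8: ___________
all cells are _ at generation 8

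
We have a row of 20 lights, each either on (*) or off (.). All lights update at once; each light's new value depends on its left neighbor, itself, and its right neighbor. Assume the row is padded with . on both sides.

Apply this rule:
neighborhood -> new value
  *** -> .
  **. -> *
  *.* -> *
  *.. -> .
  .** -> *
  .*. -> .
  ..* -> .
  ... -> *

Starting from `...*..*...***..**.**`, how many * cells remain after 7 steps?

**......*.*.*..*****
**.****..*.*...*...*
****..*...*..*...*..
*..*....*......*...*
.....**...****...*..
****.**.*.*..*.*...*
*..*****.*....*..*..
count of *: 9

9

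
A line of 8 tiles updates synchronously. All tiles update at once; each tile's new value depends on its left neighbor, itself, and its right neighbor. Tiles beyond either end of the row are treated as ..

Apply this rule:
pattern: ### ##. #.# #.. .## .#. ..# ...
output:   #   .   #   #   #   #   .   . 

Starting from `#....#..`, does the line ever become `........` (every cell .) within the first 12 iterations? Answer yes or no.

##...##.
#.#..#.#
####.###
###.###.
##.###.#
#.###.##
####.##.
###.##.#
##.##.##
#.##.##.
###.##.#  (repeats iteration 8; period 3)
iteration 12: ##.##.##
iteration 12 is ##.##.##, still not uniform .

no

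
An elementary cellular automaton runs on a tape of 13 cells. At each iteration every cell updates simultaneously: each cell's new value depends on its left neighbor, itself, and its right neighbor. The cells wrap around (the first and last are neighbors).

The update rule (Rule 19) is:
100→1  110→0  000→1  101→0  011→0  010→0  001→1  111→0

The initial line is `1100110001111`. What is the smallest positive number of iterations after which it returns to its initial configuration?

0011001110000
1100110001111

2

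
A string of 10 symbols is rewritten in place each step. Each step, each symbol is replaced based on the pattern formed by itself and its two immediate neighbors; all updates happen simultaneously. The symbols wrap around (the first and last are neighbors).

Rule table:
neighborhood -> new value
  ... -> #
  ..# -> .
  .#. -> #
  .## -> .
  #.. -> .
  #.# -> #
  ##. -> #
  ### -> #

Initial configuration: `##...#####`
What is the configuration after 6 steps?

.#######..

step 1: ##.#..####
step 2: ####...###
step 3: ####.#..##
step 4: ######...#
step 5: ######.#..
step 6: .#######..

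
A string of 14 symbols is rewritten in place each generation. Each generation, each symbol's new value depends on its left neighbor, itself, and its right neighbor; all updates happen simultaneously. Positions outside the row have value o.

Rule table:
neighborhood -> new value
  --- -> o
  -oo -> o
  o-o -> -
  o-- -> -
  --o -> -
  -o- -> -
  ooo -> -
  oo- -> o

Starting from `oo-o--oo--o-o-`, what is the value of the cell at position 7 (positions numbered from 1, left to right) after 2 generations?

o

-o----oo------
---oo-oo-oooo-
position 7 holds o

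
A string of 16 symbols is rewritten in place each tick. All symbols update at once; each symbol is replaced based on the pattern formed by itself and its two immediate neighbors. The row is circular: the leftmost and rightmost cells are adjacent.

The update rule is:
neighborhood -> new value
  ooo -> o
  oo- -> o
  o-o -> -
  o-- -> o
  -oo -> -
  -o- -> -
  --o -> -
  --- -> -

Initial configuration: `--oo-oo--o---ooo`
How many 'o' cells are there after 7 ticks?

7

tick 1: o--o--oo--o---oo
tick 2: oo--o--oo--o---o
tick 3: ooo--o--oo--o---
tick 4: -ooo--o--oo--o--
tick 5: --ooo--o--oo--o-
tick 6: ---ooo--o--oo--o
tick 7: o---ooo--o--oo--
count of o: 7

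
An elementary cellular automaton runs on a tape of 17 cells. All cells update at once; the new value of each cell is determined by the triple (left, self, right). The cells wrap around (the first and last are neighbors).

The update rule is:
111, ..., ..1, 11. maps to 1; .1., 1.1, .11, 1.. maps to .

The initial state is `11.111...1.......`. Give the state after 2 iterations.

...1.1..1.1.11111

iteration 1: .1..11.11..111111
iteration 2: ...1.1..1.1.11111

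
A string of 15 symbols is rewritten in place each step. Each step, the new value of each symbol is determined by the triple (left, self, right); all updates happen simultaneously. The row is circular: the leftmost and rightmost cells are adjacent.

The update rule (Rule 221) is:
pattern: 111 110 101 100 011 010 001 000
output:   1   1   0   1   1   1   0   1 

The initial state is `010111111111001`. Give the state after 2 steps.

010111111111101
010111111111101

010111111111101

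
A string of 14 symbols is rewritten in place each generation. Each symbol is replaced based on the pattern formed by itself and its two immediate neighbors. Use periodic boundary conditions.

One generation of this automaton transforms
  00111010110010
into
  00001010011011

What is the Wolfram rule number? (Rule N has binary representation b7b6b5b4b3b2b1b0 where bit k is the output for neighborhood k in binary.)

position 3: 111 → 0  (bit 7 = 0)
position 4: 110 → 1  (bit 6 = 1)
position 5: 101 → 0  (bit 5 = 0)
position 10: 100 → 1  (bit 4 = 1)
position 2: 011 → 0  (bit 3 = 0)
position 6: 010 → 1  (bit 2 = 1)
position 1: 001 → 0  (bit 1 = 0)
position 0: 000 → 0  (bit 0 = 0)
bits b7..b0 = 01010100 = 84

84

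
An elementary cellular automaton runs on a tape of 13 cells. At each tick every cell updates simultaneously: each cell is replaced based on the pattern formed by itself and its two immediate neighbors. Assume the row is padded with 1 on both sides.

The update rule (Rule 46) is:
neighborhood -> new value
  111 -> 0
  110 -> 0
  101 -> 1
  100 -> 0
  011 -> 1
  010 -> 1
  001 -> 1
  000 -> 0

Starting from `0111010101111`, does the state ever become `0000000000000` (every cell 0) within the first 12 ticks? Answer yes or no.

no

1100111111000
0001100000001
0011000000011
0110000000110
1100000001101
0000000011011
0000000110110
0000001101101
0000011011011
0000110110110
0001101101101
0011011011011
tick 12 is 0011011011011, still not uniform 0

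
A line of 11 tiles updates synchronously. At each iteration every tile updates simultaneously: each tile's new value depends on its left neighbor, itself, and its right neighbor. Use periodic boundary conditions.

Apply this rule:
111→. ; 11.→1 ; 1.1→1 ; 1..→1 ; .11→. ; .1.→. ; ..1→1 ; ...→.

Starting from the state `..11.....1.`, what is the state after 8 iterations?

1.1.1.1.1.1

.1.11...1.1
1.1.11.1.1.
.1.1.11.1.1
1.1.1.11.1.
.1.1.1.11.1
1.1.1.1.11.
.1.1.1.1.11
1.1.1.1.1.1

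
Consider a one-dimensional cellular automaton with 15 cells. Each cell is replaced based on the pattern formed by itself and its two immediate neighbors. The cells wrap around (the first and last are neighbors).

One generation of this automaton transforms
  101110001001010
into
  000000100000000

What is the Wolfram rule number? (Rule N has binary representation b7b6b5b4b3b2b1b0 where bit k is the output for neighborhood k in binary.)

position 3: 111 → 0  (bit 7 = 0)
position 4: 110 → 0  (bit 6 = 0)
position 1: 101 → 0  (bit 5 = 0)
position 5: 100 → 0  (bit 4 = 0)
position 2: 011 → 0  (bit 3 = 0)
position 0: 010 → 0  (bit 2 = 0)
position 7: 001 → 0  (bit 1 = 0)
position 6: 000 → 1  (bit 0 = 1)
bits b7..b0 = 00000001 = 1

1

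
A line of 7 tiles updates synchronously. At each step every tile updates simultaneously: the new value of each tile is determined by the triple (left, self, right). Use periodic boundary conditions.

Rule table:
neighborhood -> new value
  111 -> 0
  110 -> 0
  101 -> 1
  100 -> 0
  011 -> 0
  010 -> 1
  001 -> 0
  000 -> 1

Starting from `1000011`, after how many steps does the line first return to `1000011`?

0011000
1000011

2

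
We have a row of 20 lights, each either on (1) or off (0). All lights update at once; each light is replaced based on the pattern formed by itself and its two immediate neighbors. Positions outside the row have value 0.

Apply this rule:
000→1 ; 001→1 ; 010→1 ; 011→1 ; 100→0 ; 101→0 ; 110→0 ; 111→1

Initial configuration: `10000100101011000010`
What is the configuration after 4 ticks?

10100110010010110011

10111101101010011110
10111001001010111100
10110011011010111001
10100110010010110011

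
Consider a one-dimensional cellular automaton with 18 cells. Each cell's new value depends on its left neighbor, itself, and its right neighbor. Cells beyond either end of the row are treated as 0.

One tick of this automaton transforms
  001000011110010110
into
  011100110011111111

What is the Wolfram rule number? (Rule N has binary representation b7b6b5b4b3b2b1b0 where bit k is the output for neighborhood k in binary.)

position 8: 111 → 0  (bit 7 = 0)
position 10: 110 → 1  (bit 6 = 1)
position 14: 101 → 1  (bit 5 = 1)
position 3: 100 → 1  (bit 4 = 1)
position 7: 011 → 1  (bit 3 = 1)
position 2: 010 → 1  (bit 2 = 1)
position 1: 001 → 1  (bit 1 = 1)
position 0: 000 → 0  (bit 0 = 0)
bits b7..b0 = 01111110 = 126

126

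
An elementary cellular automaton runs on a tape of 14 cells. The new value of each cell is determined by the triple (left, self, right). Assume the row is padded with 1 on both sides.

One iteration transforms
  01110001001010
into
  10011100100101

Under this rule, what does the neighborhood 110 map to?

At position 3 the neighborhood is 110; the next row has 1 there.

1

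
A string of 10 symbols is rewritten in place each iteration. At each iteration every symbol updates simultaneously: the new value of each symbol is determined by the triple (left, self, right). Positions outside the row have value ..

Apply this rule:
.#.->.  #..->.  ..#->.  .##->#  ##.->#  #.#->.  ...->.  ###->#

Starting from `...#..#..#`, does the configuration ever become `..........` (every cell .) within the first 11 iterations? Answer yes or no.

yes

..........
all cells are . at iteration 1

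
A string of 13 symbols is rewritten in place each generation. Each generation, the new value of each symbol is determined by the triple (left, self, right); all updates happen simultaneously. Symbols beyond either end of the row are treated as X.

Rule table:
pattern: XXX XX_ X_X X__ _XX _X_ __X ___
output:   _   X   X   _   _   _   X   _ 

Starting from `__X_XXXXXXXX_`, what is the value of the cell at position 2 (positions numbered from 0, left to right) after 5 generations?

generation 1: _X_X_______XX
generation 2: X_X_______X__
generation 3: XX_______X__X
generation 4: _X______X__X_
generation 5: X______X__X_X
position 2 holds _

_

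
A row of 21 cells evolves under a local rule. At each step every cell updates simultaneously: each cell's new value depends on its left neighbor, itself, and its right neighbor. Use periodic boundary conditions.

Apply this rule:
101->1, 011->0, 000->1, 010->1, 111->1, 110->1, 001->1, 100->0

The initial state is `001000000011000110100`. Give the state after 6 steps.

111011111101011011101
111101111111101101110
011110111111110110111
101111011111111011011
110111101111111101101
111011110111111110110

111011110111111110110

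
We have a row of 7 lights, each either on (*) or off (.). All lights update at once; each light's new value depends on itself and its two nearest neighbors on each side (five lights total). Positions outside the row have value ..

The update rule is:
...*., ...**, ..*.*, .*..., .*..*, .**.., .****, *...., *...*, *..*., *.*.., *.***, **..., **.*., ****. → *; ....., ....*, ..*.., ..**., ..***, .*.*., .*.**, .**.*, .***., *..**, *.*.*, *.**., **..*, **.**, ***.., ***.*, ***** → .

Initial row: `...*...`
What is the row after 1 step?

..*.**.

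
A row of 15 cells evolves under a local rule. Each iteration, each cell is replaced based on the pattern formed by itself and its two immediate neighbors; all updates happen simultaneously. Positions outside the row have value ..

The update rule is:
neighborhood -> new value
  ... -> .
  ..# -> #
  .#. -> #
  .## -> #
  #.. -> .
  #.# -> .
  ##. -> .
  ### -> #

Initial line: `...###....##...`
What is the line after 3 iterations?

###....##......

..###....##....
.###....##.....
###....##......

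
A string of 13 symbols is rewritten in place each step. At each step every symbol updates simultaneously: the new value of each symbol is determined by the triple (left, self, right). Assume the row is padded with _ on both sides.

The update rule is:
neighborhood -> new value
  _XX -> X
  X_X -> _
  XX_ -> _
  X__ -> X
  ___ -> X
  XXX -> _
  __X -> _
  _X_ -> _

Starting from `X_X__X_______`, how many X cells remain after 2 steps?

4

step 1: ___X__XXXXXXX
step 2: XX__X_X______
count of X: 4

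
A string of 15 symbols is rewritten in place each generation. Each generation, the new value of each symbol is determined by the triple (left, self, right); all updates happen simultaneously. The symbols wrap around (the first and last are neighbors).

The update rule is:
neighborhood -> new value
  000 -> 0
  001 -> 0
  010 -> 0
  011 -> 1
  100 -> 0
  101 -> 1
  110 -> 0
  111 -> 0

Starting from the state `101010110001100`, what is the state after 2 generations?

010101100001000
001011000000000

001011000000000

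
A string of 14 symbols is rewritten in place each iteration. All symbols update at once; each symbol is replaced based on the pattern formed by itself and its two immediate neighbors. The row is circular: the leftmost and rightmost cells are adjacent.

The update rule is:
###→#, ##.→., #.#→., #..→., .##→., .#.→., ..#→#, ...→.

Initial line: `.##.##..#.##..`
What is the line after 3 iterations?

.....#......#.

#......#......
......#......#
.....#......#.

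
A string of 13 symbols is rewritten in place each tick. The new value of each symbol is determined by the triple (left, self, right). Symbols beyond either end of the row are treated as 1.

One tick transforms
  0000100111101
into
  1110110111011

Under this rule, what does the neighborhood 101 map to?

At position 11 the neighborhood is 101; the next row has 1 there.

1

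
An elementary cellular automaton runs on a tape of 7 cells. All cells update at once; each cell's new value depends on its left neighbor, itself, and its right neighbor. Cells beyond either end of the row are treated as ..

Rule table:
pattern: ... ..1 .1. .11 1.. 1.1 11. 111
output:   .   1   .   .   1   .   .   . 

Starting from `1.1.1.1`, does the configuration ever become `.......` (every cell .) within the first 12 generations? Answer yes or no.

.......
all cells are . at generation 1

yes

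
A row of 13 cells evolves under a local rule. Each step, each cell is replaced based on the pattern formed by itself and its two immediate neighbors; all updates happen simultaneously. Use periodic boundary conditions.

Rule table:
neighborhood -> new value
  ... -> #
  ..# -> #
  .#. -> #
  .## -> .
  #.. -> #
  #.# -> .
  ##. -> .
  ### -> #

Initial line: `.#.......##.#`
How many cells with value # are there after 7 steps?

8

.########...#
..######.####
##.####...##.
....##.###...
####....#.###
###.#####..##
##...###.##.#
count of #: 8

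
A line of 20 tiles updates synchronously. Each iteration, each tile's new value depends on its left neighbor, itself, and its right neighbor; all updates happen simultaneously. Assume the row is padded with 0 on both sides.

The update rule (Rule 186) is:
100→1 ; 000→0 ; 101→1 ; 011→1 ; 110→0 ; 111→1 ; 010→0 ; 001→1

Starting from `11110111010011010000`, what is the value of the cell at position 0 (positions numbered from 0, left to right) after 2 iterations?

11101110101110101000
11011101011101010100
position 0 holds 1

1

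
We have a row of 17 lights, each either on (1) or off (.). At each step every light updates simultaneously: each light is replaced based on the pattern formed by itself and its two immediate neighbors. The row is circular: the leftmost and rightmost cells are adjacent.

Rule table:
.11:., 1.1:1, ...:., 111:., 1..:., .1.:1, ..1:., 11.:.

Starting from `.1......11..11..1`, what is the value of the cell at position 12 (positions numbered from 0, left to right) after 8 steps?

step 1: 11..............1
step 2: .................
step 3: .................  (fixed point — unchanged through step 8)
position 12 holds .

.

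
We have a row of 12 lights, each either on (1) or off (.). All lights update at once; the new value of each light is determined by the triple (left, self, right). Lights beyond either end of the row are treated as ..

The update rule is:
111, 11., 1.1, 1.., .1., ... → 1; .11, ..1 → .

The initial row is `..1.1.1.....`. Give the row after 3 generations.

generation 1: 1.1111111111
generation 2: 11.111111111
generation 3: .11.11111111

.11.11111111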